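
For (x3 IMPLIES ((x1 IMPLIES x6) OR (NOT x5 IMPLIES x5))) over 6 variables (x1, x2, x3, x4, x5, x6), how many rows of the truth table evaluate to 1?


Formula: (x3 IMPLIES ((x1 IMPLIES x6) OR (NOT x5 IMPLIES x5))) over 6 vars (64 rows)
Evaluate each row (x1, x2, x3, x4, x5, x6 as bits, MSB first):
  row 0 [000000]: (0 IMPLIES ((0 IMPLIES 0) OR (NOT 0 IMPLIES 0))) -> 1
  row 1 [000001]: (0 IMPLIES ((0 IMPLIES 1) OR (NOT 0 IMPLIES 0))) -> 1
  row 2 [000010]: (0 IMPLIES ((0 IMPLIES 0) OR (NOT 1 IMPLIES 1))) -> 1
  row 3 [000011]: (0 IMPLIES ((0 IMPLIES 1) OR (NOT 1 IMPLIES 1))) -> 1
  row 4 [000100]: (0 IMPLIES ((0 IMPLIES 0) OR (NOT 0 IMPLIES 0))) -> 1
  (every remaining row is evaluated the same way; all 64 results are listed next)
Full result column, 8 rows per line (x1,x2,x3 fixed per line; x4,x5,x6 runs 000..111 left to right):
  rows 0-7 [x1,x2,x3=000]: 11111111  (ones: 8)
  rows 8-15 [x1,x2,x3=001]: 11111111  (ones: 8)
  rows 16-23 [x1,x2,x3=010]: 11111111  (ones: 8)
  rows 24-31 [x1,x2,x3=011]: 11111111  (ones: 8)
  rows 32-39 [x1,x2,x3=100]: 11111111  (ones: 8)
  rows 40-47 [x1,x2,x3=101]: 01110111  (ones: 6)
  rows 48-55 [x1,x2,x3=110]: 11111111  (ones: 8)
  rows 56-63 [x1,x2,x3=111]: 01110111  (ones: 6)
Count of 1-rows = 8+8+8+8+8+6+8+6 = 60

60


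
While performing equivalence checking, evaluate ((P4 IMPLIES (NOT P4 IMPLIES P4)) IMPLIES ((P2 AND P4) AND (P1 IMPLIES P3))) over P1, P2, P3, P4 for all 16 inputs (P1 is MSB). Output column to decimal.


Formula: ((P4 IMPLIES (NOT P4 IMPLIES P4)) IMPLIES ((P2 AND P4) AND (P1 IMPLIES P3))) over P1, P2, P3, P4 (16 rows)
Evaluate each row (bits = P1,P2,P3,P4, MSB first):
  row 0 [0000]: ((0 IMPLIES (NOT 0 IMPLIES 0)) IMPLIES ((0 AND 0) AND (0 IMPLIES 0))) -> 0
  row 1 [0001]: ((1 IMPLIES (NOT 1 IMPLIES 1)) IMPLIES ((0 AND 1) AND (0 IMPLIES 0))) -> 0
  row 2 [0010]: ((0 IMPLIES (NOT 0 IMPLIES 0)) IMPLIES ((0 AND 0) AND (0 IMPLIES 1))) -> 0
  row 3 [0011]: ((1 IMPLIES (NOT 1 IMPLIES 1)) IMPLIES ((0 AND 1) AND (0 IMPLIES 1))) -> 0
  row 4 [0100]: ((0 IMPLIES (NOT 0 IMPLIES 0)) IMPLIES ((1 AND 0) AND (0 IMPLIES 0))) -> 0
  row 5 [0101]: ((1 IMPLIES (NOT 1 IMPLIES 1)) IMPLIES ((1 AND 1) AND (0 IMPLIES 0))) -> 1
  row 6 [0110]: ((0 IMPLIES (NOT 0 IMPLIES 0)) IMPLIES ((1 AND 0) AND (0 IMPLIES 1))) -> 0
  row 7 [0111]: ((1 IMPLIES (NOT 1 IMPLIES 1)) IMPLIES ((1 AND 1) AND (0 IMPLIES 1))) -> 1
  row 8 [1000]: ((0 IMPLIES (NOT 0 IMPLIES 0)) IMPLIES ((0 AND 0) AND (1 IMPLIES 0))) -> 0
  row 9 [1001]: ((1 IMPLIES (NOT 1 IMPLIES 1)) IMPLIES ((0 AND 1) AND (1 IMPLIES 0))) -> 0
  row 10 [1010]: ((0 IMPLIES (NOT 0 IMPLIES 0)) IMPLIES ((0 AND 0) AND (1 IMPLIES 1))) -> 0
  row 11 [1011]: ((1 IMPLIES (NOT 1 IMPLIES 1)) IMPLIES ((0 AND 1) AND (1 IMPLIES 1))) -> 0
  row 12 [1100]: ((0 IMPLIES (NOT 0 IMPLIES 0)) IMPLIES ((1 AND 0) AND (1 IMPLIES 0))) -> 0
  row 13 [1101]: ((1 IMPLIES (NOT 1 IMPLIES 1)) IMPLIES ((1 AND 1) AND (1 IMPLIES 0))) -> 0
  row 14 [1110]: ((0 IMPLIES (NOT 0 IMPLIES 0)) IMPLIES ((1 AND 0) AND (1 IMPLIES 1))) -> 0
  row 15 [1111]: ((1 IMPLIES (NOT 1 IMPLIES 1)) IMPLIES ((1 AND 1) AND (1 IMPLIES 1))) -> 1
Full result column, 4 rows per line (P1,P2 fixed per line; P3,P4 runs 00..11 left to right):
  rows 0-3 [P1,P2=00]: 0000  = hex 0
  rows 4-7 [P1,P2=01]: 0101  = hex 5
  rows 8-11 [P1,P2=10]: 0000  = hex 0
  rows 12-15 [P1,P2=11]: 0001  = hex 1
Output column (row 0 .. row 15) = 0000010100000001
Output column grouped in 4s = 0000 0101 0000 0001 = 0x0501
Convert to decimal digit by digit (value = value*16 + digit):
  0 -> 0
  0*16 + 5 = 5
  5*16 + 0 = 80
  80*16 + 1 = 1281
Decimal = 1281

1281


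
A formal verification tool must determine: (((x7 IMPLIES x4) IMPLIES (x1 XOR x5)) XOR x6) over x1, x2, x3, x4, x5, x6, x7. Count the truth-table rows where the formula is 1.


Formula: (((x7 IMPLIES x4) IMPLIES (x1 XOR x5)) XOR x6) over 7 vars (128 rows)
Evaluate each row (x1, x2, x3, x4, x5, x6, x7 as bits, MSB first):
  row 0 [0000000]: (((0 IMPLIES 0) IMPLIES (0 XOR 0)) XOR 0) -> 0
  row 1 [0000001]: (((1 IMPLIES 0) IMPLIES (0 XOR 0)) XOR 0) -> 1
  row 2 [0000010]: (((0 IMPLIES 0) IMPLIES (0 XOR 0)) XOR 1) -> 1
  row 3 [0000011]: (((1 IMPLIES 0) IMPLIES (0 XOR 0)) XOR 1) -> 0
  row 4 [0000100]: (((0 IMPLIES 0) IMPLIES (0 XOR 1)) XOR 0) -> 1
  (every remaining row is evaluated the same way; all 128 results are listed next)
Full result column, 8 rows per line (x1,x2,x3,x4 fixed per line; x5,x6,x7 runs 000..111 left to right):
  rows 0-7 [x1,x2,x3,x4=0000]: 01101100  (ones: 4)
  rows 8-15 [x1,x2,x3,x4=0001]: 00111100  (ones: 4)
  rows 16-23 [x1,x2,x3,x4=0010]: 01101100  (ones: 4)
  rows 24-31 [x1,x2,x3,x4=0011]: 00111100  (ones: 4)
  rows 32-39 [x1,x2,x3,x4=0100]: 01101100  (ones: 4)
  rows 40-47 [x1,x2,x3,x4=0101]: 00111100  (ones: 4)
  rows 48-55 [x1,x2,x3,x4=0110]: 01101100  (ones: 4)
  rows 56-63 [x1,x2,x3,x4=0111]: 00111100  (ones: 4)
  rows 64-71 [x1,x2,x3,x4=1000]: 11000110  (ones: 4)
  rows 72-79 [x1,x2,x3,x4=1001]: 11000011  (ones: 4)
  rows 80-87 [x1,x2,x3,x4=1010]: 11000110  (ones: 4)
  rows 88-95 [x1,x2,x3,x4=1011]: 11000011  (ones: 4)
  rows 96-103 [x1,x2,x3,x4=1100]: 11000110  (ones: 4)
  rows 104-111 [x1,x2,x3,x4=1101]: 11000011  (ones: 4)
  rows 112-119 [x1,x2,x3,x4=1110]: 11000110  (ones: 4)
  rows 120-127 [x1,x2,x3,x4=1111]: 11000011  (ones: 4)
Count of 1-rows = 4+4+4+4+4+4+4+4+4+4+4+4+4+4+4+4 = 64

64


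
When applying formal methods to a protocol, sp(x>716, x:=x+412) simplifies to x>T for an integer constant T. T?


Formula: sp(P, x:=E) = exists old_x. (x = E[old_x/x]) AND P[old_x/x] (old_x is the value of x before the assignment; eliminate old_x by solving x = E[old_x/x] for old_x)
Step 1: Precondition P: x>716, i.e. old_x > 716
Step 2: Assignment gives x = old_x + 412, so old_x = x - 412
Step 3: Substitute into P: x - 412 > 716
Step 4: Simplify: x > 716+412 = 1128

1128


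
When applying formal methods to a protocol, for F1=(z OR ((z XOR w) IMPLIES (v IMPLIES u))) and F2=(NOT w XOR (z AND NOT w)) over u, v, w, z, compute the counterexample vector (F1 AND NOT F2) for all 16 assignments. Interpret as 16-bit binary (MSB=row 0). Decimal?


F1 = (z OR ((z XOR w) IMPLIES (v IMPLIES u)))
F2 = (NOT w XOR (z AND NOT w))
Counterexample to F1=>F2 is where F1=1 and F2=0.
Evaluate each row (bits = u,v,w,z, MSB first):
  row 0 [0000]: F1=1 F2=1 -> F1&~F2 -> 0
  row 1 [0001]: F1=1 F2=0 -> F1&~F2 -> 1
  row 2 [0010]: F1=1 F2=0 -> F1&~F2 -> 1
  row 3 [0011]: F1=1 F2=0 -> F1&~F2 -> 1
  row 4 [0100]: F1=1 F2=1 -> F1&~F2 -> 0
  row 5 [0101]: F1=1 F2=0 -> F1&~F2 -> 1
  row 6 [0110]: F1=0 F2=0 -> F1&~F2 -> 0
  row 7 [0111]: F1=1 F2=0 -> F1&~F2 -> 1
  row 8 [1000]: F1=1 F2=1 -> F1&~F2 -> 0
  row 9 [1001]: F1=1 F2=0 -> F1&~F2 -> 1
  row 10 [1010]: F1=1 F2=0 -> F1&~F2 -> 1
  row 11 [1011]: F1=1 F2=0 -> F1&~F2 -> 1
  row 12 [1100]: F1=1 F2=1 -> F1&~F2 -> 0
  row 13 [1101]: F1=1 F2=0 -> F1&~F2 -> 1
  row 14 [1110]: F1=1 F2=0 -> F1&~F2 -> 1
  row 15 [1111]: F1=1 F2=0 -> F1&~F2 -> 1
Full result column, 4 rows per line (u,v fixed per line; w,z runs 00..11 left to right):
  rows 0-3 [u,v=00]: 0111  = hex 7
  rows 4-7 [u,v=01]: 0101  = hex 5
  rows 8-11 [u,v=10]: 0111  = hex 7
  rows 12-15 [u,v=11]: 0111  = hex 7
Counterexample vector (row 0 .. row 15) = 0111010101110111
Output column grouped in 4s = 0111 0101 0111 0111 = 0x7577
Convert to decimal digit by digit (value = value*16 + digit):
  7 -> 7
  7*16 + 5 = 117
  117*16 + 7 = 1879
  1879*16 + 7 = 30071
Decimal = 30071

30071


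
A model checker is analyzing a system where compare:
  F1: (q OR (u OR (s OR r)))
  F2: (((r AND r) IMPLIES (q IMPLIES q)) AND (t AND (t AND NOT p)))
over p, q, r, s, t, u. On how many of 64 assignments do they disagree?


F1 = (q OR (u OR (s OR r)))
F2 = (((r AND r) IMPLIES (q IMPLIES q)) AND (t AND (t AND NOT p)))
Evaluate both on each of 64 rows (bits = p,q,r,s,t,u):
  row 0 [000000]: F1=0 F2=0 -> 0
  row 1 [000001]: F1=1 F2=0 (differ) -> 1
  row 2 [000010]: F1=0 F2=1 (differ) -> 1
  row 3 [000011]: F1=1 F2=1 -> 0
  row 4 [000100]: F1=1 F2=0 (differ) -> 1
  (every remaining row is evaluated the same way; all 64 results are listed next)
Full result column, 8 rows per line (p,q,r fixed per line; s,t,u runs 000..111 left to right):
  rows 0-7 [p,q,r=000]: 01101100  (ones: 4)
  rows 8-15 [p,q,r=001]: 11001100  (ones: 4)
  rows 16-23 [p,q,r=010]: 11001100  (ones: 4)
  rows 24-31 [p,q,r=011]: 11001100  (ones: 4)
  rows 32-39 [p,q,r=100]: 01011111  (ones: 6)
  rows 40-47 [p,q,r=101]: 11111111  (ones: 8)
  rows 48-55 [p,q,r=110]: 11111111  (ones: 8)
  rows 56-63 [p,q,r=111]: 11111111  (ones: 8)
Disagreements = 4+4+4+4+6+8+8+8 = 46

46


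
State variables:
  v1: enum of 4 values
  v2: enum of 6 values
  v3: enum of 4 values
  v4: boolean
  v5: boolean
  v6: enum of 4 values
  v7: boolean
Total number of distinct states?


State space = product of domain sizes of all variables.
Domain sizes:
  v1 (enum of 4 values): 4
  v2 (enum of 6 values): 6
  v3 (enum of 4 values): 4
  v4 (boolean): 2
  v5 (boolean): 2
  v6 (enum of 4 values): 4
  v7 (boolean): 2
Product = 4 * 6 * 4 * 2 * 2 * 4 * 2 = 3072

3072


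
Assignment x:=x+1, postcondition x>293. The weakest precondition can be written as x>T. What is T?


Formula: wp(x:=E, P) = P[E/x] (substitute E for x in postcondition)
Step 1: Postcondition: x>293
Step 2: Substitute x+1 for x: x+1>293
Step 3: Solve for x: x > 293-1 = 292

292


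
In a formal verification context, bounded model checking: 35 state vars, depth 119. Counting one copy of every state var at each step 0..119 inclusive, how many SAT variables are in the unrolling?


BMC unrolls to depth k, creating one copy of each state var for steps 0..k.
Step count = 119 + 1 = 120 (steps 0 through 119)
Vars per step = 35
Total = 35 * 120 = 4200

4200


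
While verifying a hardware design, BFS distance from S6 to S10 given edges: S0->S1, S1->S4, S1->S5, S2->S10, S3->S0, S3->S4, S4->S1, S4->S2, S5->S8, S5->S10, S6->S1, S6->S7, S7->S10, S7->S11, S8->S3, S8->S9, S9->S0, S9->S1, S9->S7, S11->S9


BFS layer-by-layer from S6:
  dist 0: {S6}
  dist 1: {S1, S7}
  dist 2: {S4, S5, S10, S11}
  -> S10 reached at distance 2
Shortest path length = 2

2


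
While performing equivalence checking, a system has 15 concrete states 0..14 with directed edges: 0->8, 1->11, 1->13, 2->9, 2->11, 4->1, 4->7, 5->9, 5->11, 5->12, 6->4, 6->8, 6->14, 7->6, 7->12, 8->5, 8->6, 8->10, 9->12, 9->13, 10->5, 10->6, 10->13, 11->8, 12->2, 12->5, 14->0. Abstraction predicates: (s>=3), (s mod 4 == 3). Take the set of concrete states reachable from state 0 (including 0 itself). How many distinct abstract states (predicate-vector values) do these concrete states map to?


BFS from 0:
Concrete reachable: {0, 1, 2, 4, 5, 6, 7, 8, 9, 10, 11, 12, 13, 14}
Abstract via predicates (s>=3), (s mod 4 == 3):
  (0,0) <- {0, 1, 2}
  (1,0) <- {4, 5, 6, 8, 9, 10, 12, 13, 14}
  (1,1) <- {7, 11}
Distinct abstract states = 3

3


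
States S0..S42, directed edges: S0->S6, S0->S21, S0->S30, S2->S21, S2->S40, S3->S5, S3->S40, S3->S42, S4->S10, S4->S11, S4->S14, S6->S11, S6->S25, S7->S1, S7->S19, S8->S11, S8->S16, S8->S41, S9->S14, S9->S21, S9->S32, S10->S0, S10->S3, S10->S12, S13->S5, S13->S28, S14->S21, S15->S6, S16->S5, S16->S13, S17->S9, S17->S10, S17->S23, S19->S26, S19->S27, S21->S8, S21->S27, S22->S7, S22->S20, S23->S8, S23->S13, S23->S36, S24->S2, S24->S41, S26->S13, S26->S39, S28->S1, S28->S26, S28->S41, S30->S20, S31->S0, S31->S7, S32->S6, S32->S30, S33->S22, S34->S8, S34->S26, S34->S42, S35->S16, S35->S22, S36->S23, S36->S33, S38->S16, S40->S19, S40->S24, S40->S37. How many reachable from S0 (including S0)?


BFS from S0:
  layer 0: {S0}
  layer 1: {S6, S21, S30}
  layer 2: {S8, S11, S20, S25, S27}
  layer 3: {S16, S41}
  layer 4: {S5, S13}
  layer 5: {S28}
  layer 6: {S1, S26}
  layer 7: {S39}
Reachable set: {S0, S1, S5, S6, S8, S11, S13, S16, S20, S21, S25, S26, S27, S28, S30, S39, S41}
Count = 17

17


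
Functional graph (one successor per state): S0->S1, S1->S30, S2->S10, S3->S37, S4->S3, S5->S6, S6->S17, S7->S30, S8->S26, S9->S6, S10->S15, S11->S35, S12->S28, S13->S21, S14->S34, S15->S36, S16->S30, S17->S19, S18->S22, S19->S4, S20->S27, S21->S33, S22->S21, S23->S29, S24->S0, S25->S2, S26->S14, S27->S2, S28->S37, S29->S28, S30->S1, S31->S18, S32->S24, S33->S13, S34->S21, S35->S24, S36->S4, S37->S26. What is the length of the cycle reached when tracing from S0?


Trace from S0 until a state repeats:
  S0 -> S1 -> S30 -> S1
S1 first seen at step 1, revisited at step 3.
Cycle length = 3 - 1 = 2

2


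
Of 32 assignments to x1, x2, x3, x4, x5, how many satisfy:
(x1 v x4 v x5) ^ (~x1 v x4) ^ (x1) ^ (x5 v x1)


CNF with 4 clauses over 5 vars (32 assignments).
An assignment satisfies CNF iff every clause has >=1 true literal.
Check each row (bits = x1,x2,x3,x4,x5; clause T/F shown):
  row 0 [00000]: clauses=FTFF -> 0
  row 1 [00001]: clauses=TTFT -> 0
  row 2 [00010]: clauses=TTFF -> 0
  row 3 [00011]: clauses=TTFT -> 0
  row 4 [00100]: clauses=FTFF -> 0
  row 5 [00101]: clauses=TTFT -> 0
  row 6 [00110]: clauses=TTFF -> 0
  row 7 [00111]: clauses=TTFT -> 0
  row 8 [01000]: clauses=FTFF -> 0
  row 9 [01001]: clauses=TTFT -> 0
  row 10 [01010]: clauses=TTFF -> 0
  row 11 [01011]: clauses=TTFT -> 0
  row 12 [01100]: clauses=FTFF -> 0
  row 13 [01101]: clauses=TTFT -> 0
  row 14 [01110]: clauses=TTFF -> 0
  row 15 [01111]: clauses=TTFT -> 0
  row 16 [10000]: clauses=TFTT -> 0
  row 17 [10001]: clauses=TFTT -> 0
  row 18 [10010]: clauses=TTTT -> 1
  row 19 [10011]: clauses=TTTT -> 1
  row 20 [10100]: clauses=TFTT -> 0
  row 21 [10101]: clauses=TFTT -> 0
  row 22 [10110]: clauses=TTTT -> 1
  row 23 [10111]: clauses=TTTT -> 1
  row 24 [11000]: clauses=TFTT -> 0
  row 25 [11001]: clauses=TFTT -> 0
  row 26 [11010]: clauses=TTTT -> 1
  row 27 [11011]: clauses=TTTT -> 1
  row 28 [11100]: clauses=TFTT -> 0
  row 29 [11101]: clauses=TFTT -> 0
  row 30 [11110]: clauses=TTTT -> 1
  row 31 [11111]: clauses=TTTT -> 1
Full result column, 8 rows per line (x1,x2 fixed per line; x3,x4,x5 runs 000..111 left to right):
  rows 0-7 [x1,x2=00]: 00000000  (ones: 0)
  rows 8-15 [x1,x2=01]: 00000000  (ones: 0)
  rows 16-23 [x1,x2=10]: 00110011  (ones: 4)
  rows 24-31 [x1,x2=11]: 00110011  (ones: 4)
Satisfying assignments = 0+0+4+4 = 8

8


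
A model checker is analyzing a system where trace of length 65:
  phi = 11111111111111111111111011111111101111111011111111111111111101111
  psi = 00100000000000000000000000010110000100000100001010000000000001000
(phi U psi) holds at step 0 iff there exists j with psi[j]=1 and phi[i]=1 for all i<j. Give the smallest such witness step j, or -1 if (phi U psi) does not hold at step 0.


(phi U psi) at 0: need smallest j with psi[j]=1 and phi[i]=1 for all i in [0,j).
Scan from step 0:
  step 0: phi=1, psi=0 -> continue
  step 1: phi=1, psi=0 -> continue
  step 2: psi=1 and phi held for [0,2) -> witness found
Witness step = 2

2


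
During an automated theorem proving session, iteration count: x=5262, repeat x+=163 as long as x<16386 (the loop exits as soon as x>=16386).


Step 1: x goes from 5262 toward 16386 by 163; the body runs while x<16386, so iterations = ceil((bound-start)/step)
Step 2: Distance=11124
Step 3: ceil(11124/163)=69

69


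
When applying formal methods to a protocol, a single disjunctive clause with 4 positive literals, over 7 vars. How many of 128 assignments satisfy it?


Step 1: Total=2^7=128
Step 2: Unsat when all 4 false: 2^3=8
Step 3: Sat=128-8=120

120


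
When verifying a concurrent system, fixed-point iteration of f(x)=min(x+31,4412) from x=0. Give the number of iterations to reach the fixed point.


Step 1: x=0, cap=4412, increment=31
Step 2: x grows by 31 each step until capped at 4412; fixed point is x=4412
Step 3: iterations = ceil(4412/31) = 143

143


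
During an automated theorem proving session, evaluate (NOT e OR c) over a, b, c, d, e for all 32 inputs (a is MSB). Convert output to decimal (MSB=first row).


Formula: (NOT e OR c) over a, b, c, d, e (32 rows)
Evaluate each row (bits = a,b,c,d,e, MSB first):
  row 0 [00000]: (NOT 0 OR 0) -> 1
  row 1 [00001]: (NOT 1 OR 0) -> 0
  row 2 [00010]: (NOT 0 OR 0) -> 1
  row 3 [00011]: (NOT 1 OR 0) -> 0
  row 4 [00100]: (NOT 0 OR 1) -> 1
  row 5 [00101]: (NOT 1 OR 1) -> 1
  row 6 [00110]: (NOT 0 OR 1) -> 1
  row 7 [00111]: (NOT 1 OR 1) -> 1
  row 8 [01000]: (NOT 0 OR 0) -> 1
  row 9 [01001]: (NOT 1 OR 0) -> 0
  row 10 [01010]: (NOT 0 OR 0) -> 1
  row 11 [01011]: (NOT 1 OR 0) -> 0
  row 12 [01100]: (NOT 0 OR 1) -> 1
  row 13 [01101]: (NOT 1 OR 1) -> 1
  row 14 [01110]: (NOT 0 OR 1) -> 1
  row 15 [01111]: (NOT 1 OR 1) -> 1
  row 16 [10000]: (NOT 0 OR 0) -> 1
  row 17 [10001]: (NOT 1 OR 0) -> 0
  row 18 [10010]: (NOT 0 OR 0) -> 1
  row 19 [10011]: (NOT 1 OR 0) -> 0
  row 20 [10100]: (NOT 0 OR 1) -> 1
  row 21 [10101]: (NOT 1 OR 1) -> 1
  row 22 [10110]: (NOT 0 OR 1) -> 1
  row 23 [10111]: (NOT 1 OR 1) -> 1
  row 24 [11000]: (NOT 0 OR 0) -> 1
  row 25 [11001]: (NOT 1 OR 0) -> 0
  row 26 [11010]: (NOT 0 OR 0) -> 1
  row 27 [11011]: (NOT 1 OR 0) -> 0
  row 28 [11100]: (NOT 0 OR 1) -> 1
  row 29 [11101]: (NOT 1 OR 1) -> 1
  row 30 [11110]: (NOT 0 OR 1) -> 1
  row 31 [11111]: (NOT 1 OR 1) -> 1
Full result column, 4 rows per line (a,b,c fixed per line; d,e runs 00..11 left to right):
  rows 0-3 [a,b,c=000]: 1010  = hex A
  rows 4-7 [a,b,c=001]: 1111  = hex F
  rows 8-11 [a,b,c=010]: 1010  = hex A
  rows 12-15 [a,b,c=011]: 1111  = hex F
  rows 16-19 [a,b,c=100]: 1010  = hex A
  rows 20-23 [a,b,c=101]: 1111  = hex F
  rows 24-27 [a,b,c=110]: 1010  = hex A
  rows 28-31 [a,b,c=111]: 1111  = hex F
Output column (row 0 .. row 31) = 10101111101011111010111110101111
Output column grouped in 4s = 1010 1111 1010 1111 1010 1111 1010 1111 = 0xAFAFAFAF
Convert to decimal digit by digit (value = value*16 + digit):
  A -> 10
  10*16 + 15 (F) = 175
  175*16 + 10 (A) = 2810
  2810*16 + 15 (F) = 44975
  44975*16 + 10 (A) = 719610
  719610*16 + 15 (F) = 11513775
  11513775*16 + 10 (A) = 184220410
  184220410*16 + 15 (F) = 2947526575
Decimal = 2947526575

2947526575


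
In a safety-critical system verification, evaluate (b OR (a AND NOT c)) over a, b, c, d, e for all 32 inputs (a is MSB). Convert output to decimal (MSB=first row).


Formula: (b OR (a AND NOT c)) over a, b, c, d, e (32 rows)
Evaluate each row (bits = a,b,c,d,e, MSB first):
  row 0 [00000]: (0 OR (0 AND NOT 0)) -> 0
  row 1 [00001]: (0 OR (0 AND NOT 0)) -> 0
  row 2 [00010]: (0 OR (0 AND NOT 0)) -> 0
  row 3 [00011]: (0 OR (0 AND NOT 0)) -> 0
  row 4 [00100]: (0 OR (0 AND NOT 1)) -> 0
  row 5 [00101]: (0 OR (0 AND NOT 1)) -> 0
  row 6 [00110]: (0 OR (0 AND NOT 1)) -> 0
  row 7 [00111]: (0 OR (0 AND NOT 1)) -> 0
  row 8 [01000]: (1 OR (0 AND NOT 0)) -> 1
  row 9 [01001]: (1 OR (0 AND NOT 0)) -> 1
  row 10 [01010]: (1 OR (0 AND NOT 0)) -> 1
  row 11 [01011]: (1 OR (0 AND NOT 0)) -> 1
  row 12 [01100]: (1 OR (0 AND NOT 1)) -> 1
  row 13 [01101]: (1 OR (0 AND NOT 1)) -> 1
  row 14 [01110]: (1 OR (0 AND NOT 1)) -> 1
  row 15 [01111]: (1 OR (0 AND NOT 1)) -> 1
  row 16 [10000]: (0 OR (1 AND NOT 0)) -> 1
  row 17 [10001]: (0 OR (1 AND NOT 0)) -> 1
  row 18 [10010]: (0 OR (1 AND NOT 0)) -> 1
  row 19 [10011]: (0 OR (1 AND NOT 0)) -> 1
  row 20 [10100]: (0 OR (1 AND NOT 1)) -> 0
  row 21 [10101]: (0 OR (1 AND NOT 1)) -> 0
  row 22 [10110]: (0 OR (1 AND NOT 1)) -> 0
  row 23 [10111]: (0 OR (1 AND NOT 1)) -> 0
  row 24 [11000]: (1 OR (1 AND NOT 0)) -> 1
  row 25 [11001]: (1 OR (1 AND NOT 0)) -> 1
  row 26 [11010]: (1 OR (1 AND NOT 0)) -> 1
  row 27 [11011]: (1 OR (1 AND NOT 0)) -> 1
  row 28 [11100]: (1 OR (1 AND NOT 1)) -> 1
  row 29 [11101]: (1 OR (1 AND NOT 1)) -> 1
  row 30 [11110]: (1 OR (1 AND NOT 1)) -> 1
  row 31 [11111]: (1 OR (1 AND NOT 1)) -> 1
Full result column, 4 rows per line (a,b,c fixed per line; d,e runs 00..11 left to right):
  rows 0-3 [a,b,c=000]: 0000  = hex 0
  rows 4-7 [a,b,c=001]: 0000  = hex 0
  rows 8-11 [a,b,c=010]: 1111  = hex F
  rows 12-15 [a,b,c=011]: 1111  = hex F
  rows 16-19 [a,b,c=100]: 1111  = hex F
  rows 20-23 [a,b,c=101]: 0000  = hex 0
  rows 24-27 [a,b,c=110]: 1111  = hex F
  rows 28-31 [a,b,c=111]: 1111  = hex F
Output column (row 0 .. row 31) = 00000000111111111111000011111111
Output column grouped in 4s = 0000 0000 1111 1111 1111 0000 1111 1111 = 0x00FFF0FF
Convert to decimal digit by digit (value = value*16 + digit):
  0 -> 0
  0*16 + 0 = 0
  0*16 + 15 (F) = 15
  15*16 + 15 (F) = 255
  255*16 + 15 (F) = 4095
  4095*16 + 0 = 65520
  65520*16 + 15 (F) = 1048335
  1048335*16 + 15 (F) = 16773375
Decimal = 16773375

16773375


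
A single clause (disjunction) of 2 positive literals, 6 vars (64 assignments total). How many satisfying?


Step 1: Total=2^6=64
Step 2: Unsat when all 2 false: 2^4=16
Step 3: Sat=64-16=48

48


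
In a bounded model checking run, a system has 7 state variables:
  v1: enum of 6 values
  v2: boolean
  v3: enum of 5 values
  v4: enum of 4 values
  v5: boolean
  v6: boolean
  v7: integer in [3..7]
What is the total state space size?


State space = product of domain sizes of all variables.
Domain sizes:
  v1 (enum of 6 values): 6
  v2 (boolean): 2
  v3 (enum of 5 values): 5
  v4 (enum of 4 values): 4
  v5 (boolean): 2
  v6 (boolean): 2
  v7 (integer in [3..7]): 5
Product = 6 * 2 * 5 * 4 * 2 * 2 * 5 = 4800

4800


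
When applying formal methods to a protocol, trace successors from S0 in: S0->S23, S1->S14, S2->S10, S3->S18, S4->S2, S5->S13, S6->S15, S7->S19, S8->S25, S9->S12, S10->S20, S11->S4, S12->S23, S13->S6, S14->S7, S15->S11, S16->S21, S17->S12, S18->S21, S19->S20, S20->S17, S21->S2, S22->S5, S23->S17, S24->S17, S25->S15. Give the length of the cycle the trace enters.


Trace from S0 until a state repeats:
  S0 -> S23 -> S17 -> S12 -> S23
S23 first seen at step 1, revisited at step 4.
Cycle length = 4 - 1 = 3

3


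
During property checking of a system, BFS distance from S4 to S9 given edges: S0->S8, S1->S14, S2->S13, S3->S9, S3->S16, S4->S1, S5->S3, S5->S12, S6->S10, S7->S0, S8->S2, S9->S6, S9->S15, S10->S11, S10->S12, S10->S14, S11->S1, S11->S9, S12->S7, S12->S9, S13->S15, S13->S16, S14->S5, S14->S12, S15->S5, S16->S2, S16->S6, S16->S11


BFS layer-by-layer from S4:
  dist 0: {S4}
  dist 1: {S1}
  dist 2: {S14}
  dist 3: {S5, S12}
  dist 4: {S3, S7, S9}
  -> S9 reached at distance 4
Shortest path length = 4

4


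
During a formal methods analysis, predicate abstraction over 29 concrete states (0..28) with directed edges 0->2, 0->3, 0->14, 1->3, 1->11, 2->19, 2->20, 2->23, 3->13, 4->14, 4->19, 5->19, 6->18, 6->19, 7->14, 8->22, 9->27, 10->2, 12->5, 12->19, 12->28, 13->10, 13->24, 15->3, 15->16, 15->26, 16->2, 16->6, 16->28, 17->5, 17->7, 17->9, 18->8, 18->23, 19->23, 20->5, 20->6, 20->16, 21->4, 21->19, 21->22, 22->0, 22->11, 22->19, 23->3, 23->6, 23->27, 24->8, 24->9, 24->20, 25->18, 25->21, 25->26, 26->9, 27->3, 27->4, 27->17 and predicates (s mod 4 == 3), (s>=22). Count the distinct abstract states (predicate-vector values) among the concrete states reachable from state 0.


BFS from 0:
Concrete reachable: {0, 2, 3, 4, 5, 6, 7, 8, 9, 10, 11, 13, 14, 16, 17, 18, 19, 20, 22, 23, 24, 27, 28}
Abstract via predicates (s mod 4 == 3), (s>=22):
  (0,0) <- {0, 2, 4, 5, 6, 8, 9, 10, 13, 14, 16, 17, 18, 20}
  (0,1) <- {22, 24, 28}
  (1,0) <- {3, 7, 11, 19}
  (1,1) <- {23, 27}
Distinct abstract states = 4

4


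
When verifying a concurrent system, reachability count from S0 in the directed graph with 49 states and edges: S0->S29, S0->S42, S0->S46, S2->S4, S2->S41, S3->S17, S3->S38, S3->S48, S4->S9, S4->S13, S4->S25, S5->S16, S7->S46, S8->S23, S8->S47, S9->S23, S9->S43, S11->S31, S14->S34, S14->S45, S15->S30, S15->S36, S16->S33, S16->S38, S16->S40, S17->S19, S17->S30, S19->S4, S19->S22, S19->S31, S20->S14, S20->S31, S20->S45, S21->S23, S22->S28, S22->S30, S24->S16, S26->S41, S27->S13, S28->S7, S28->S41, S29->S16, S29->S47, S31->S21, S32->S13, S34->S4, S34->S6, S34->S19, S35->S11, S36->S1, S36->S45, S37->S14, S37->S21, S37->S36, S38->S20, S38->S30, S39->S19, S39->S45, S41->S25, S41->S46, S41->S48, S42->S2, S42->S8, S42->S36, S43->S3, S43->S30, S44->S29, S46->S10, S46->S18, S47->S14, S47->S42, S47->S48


BFS from S0:
  layer 0: {S0}
  layer 1: {S29, S42, S46}
  layer 2: {S2, S8, S10, S16, S18, S36, S47}
  layer 3: {S1, S4, S14, S23, S33, S38, S40, S41, S45, S48}
  layer 4: {S9, S13, S20, S25, S30, S34}
  layer 5: {S6, S19, S31, S43}
  layer 6: {S3, S21, S22}
  layer 7: {S17, S28}
  layer 8: {S7}
Reachable set: {S0, S1, S2, S3, S4, S6, S7, S8, S9, S10, S13, S14, S16, S17, S18, S19, S20, S21, S22, S23, S25, S28, S29, S30, S31, S33, S34, S36, S38, S40, S41, S42, S43, S45, S46, S47, S48}
Count = 37

37


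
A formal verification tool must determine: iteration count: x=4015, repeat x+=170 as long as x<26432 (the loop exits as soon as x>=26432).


Step 1: x goes from 4015 toward 26432 by 170; the body runs while x<26432, so iterations = ceil((bound-start)/step)
Step 2: Distance=22417
Step 3: ceil(22417/170)=132

132


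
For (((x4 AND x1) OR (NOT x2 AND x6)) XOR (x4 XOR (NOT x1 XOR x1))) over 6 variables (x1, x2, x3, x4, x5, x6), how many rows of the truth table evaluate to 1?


Formula: (((x4 AND x1) OR (NOT x2 AND x6)) XOR (x4 XOR (NOT x1 XOR x1))) over 6 vars (64 rows)
Evaluate each row (x1, x2, x3, x4, x5, x6 as bits, MSB first):
  row 0 [000000]: (((0 AND 0) OR (NOT 0 AND 0)) XOR (0 XOR (NOT 0 XOR 0))) -> 1
  row 1 [000001]: (((0 AND 0) OR (NOT 0 AND 1)) XOR (0 XOR (NOT 0 XOR 0))) -> 0
  row 2 [000010]: (((0 AND 0) OR (NOT 0 AND 0)) XOR (0 XOR (NOT 0 XOR 0))) -> 1
  row 3 [000011]: (((0 AND 0) OR (NOT 0 AND 1)) XOR (0 XOR (NOT 0 XOR 0))) -> 0
  row 4 [000100]: (((1 AND 0) OR (NOT 0 AND 0)) XOR (1 XOR (NOT 0 XOR 0))) -> 0
  (every remaining row is evaluated the same way; all 64 results are listed next)
Full result column, 8 rows per line (x1,x2,x3 fixed per line; x4,x5,x6 runs 000..111 left to right):
  rows 0-7 [x1,x2,x3=000]: 10100101  (ones: 4)
  rows 8-15 [x1,x2,x3=001]: 10100101  (ones: 4)
  rows 16-23 [x1,x2,x3=010]: 11110000  (ones: 4)
  rows 24-31 [x1,x2,x3=011]: 11110000  (ones: 4)
  rows 32-39 [x1,x2,x3=100]: 10101111  (ones: 6)
  rows 40-47 [x1,x2,x3=101]: 10101111  (ones: 6)
  rows 48-55 [x1,x2,x3=110]: 11111111  (ones: 8)
  rows 56-63 [x1,x2,x3=111]: 11111111  (ones: 8)
Count of 1-rows = 4+4+4+4+6+6+8+8 = 44

44


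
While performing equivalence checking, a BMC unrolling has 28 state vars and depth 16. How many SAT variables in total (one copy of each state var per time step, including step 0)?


BMC unrolls to depth k, creating one copy of each state var for steps 0..k.
Step count = 16 + 1 = 17 (steps 0 through 16)
Vars per step = 28
Total = 28 * 17 = 476

476


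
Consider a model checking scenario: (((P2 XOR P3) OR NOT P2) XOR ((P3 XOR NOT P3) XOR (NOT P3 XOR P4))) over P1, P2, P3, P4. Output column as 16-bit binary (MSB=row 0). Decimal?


Formula: (((P2 XOR P3) OR NOT P2) XOR ((P3 XOR NOT P3) XOR (NOT P3 XOR P4))) over P1, P2, P3, P4 (16 rows)
Evaluate each row (bits = P1,P2,P3,P4, MSB first):
  row 0 [0000]: (((0 XOR 0) OR NOT 0) XOR ((0 XOR NOT 0) XOR (NOT 0 XOR 0))) -> 1
  row 1 [0001]: (((0 XOR 0) OR NOT 0) XOR ((0 XOR NOT 0) XOR (NOT 0 XOR 1))) -> 0
  row 2 [0010]: (((0 XOR 1) OR NOT 0) XOR ((1 XOR NOT 1) XOR (NOT 1 XOR 0))) -> 0
  row 3 [0011]: (((0 XOR 1) OR NOT 0) XOR ((1 XOR NOT 1) XOR (NOT 1 XOR 1))) -> 1
  row 4 [0100]: (((1 XOR 0) OR NOT 1) XOR ((0 XOR NOT 0) XOR (NOT 0 XOR 0))) -> 1
  row 5 [0101]: (((1 XOR 0) OR NOT 1) XOR ((0 XOR NOT 0) XOR (NOT 0 XOR 1))) -> 0
  row 6 [0110]: (((1 XOR 1) OR NOT 1) XOR ((1 XOR NOT 1) XOR (NOT 1 XOR 0))) -> 1
  row 7 [0111]: (((1 XOR 1) OR NOT 1) XOR ((1 XOR NOT 1) XOR (NOT 1 XOR 1))) -> 0
  row 8 [1000]: (((0 XOR 0) OR NOT 0) XOR ((0 XOR NOT 0) XOR (NOT 0 XOR 0))) -> 1
  row 9 [1001]: (((0 XOR 0) OR NOT 0) XOR ((0 XOR NOT 0) XOR (NOT 0 XOR 1))) -> 0
  row 10 [1010]: (((0 XOR 1) OR NOT 0) XOR ((1 XOR NOT 1) XOR (NOT 1 XOR 0))) -> 0
  row 11 [1011]: (((0 XOR 1) OR NOT 0) XOR ((1 XOR NOT 1) XOR (NOT 1 XOR 1))) -> 1
  row 12 [1100]: (((1 XOR 0) OR NOT 1) XOR ((0 XOR NOT 0) XOR (NOT 0 XOR 0))) -> 1
  row 13 [1101]: (((1 XOR 0) OR NOT 1) XOR ((0 XOR NOT 0) XOR (NOT 0 XOR 1))) -> 0
  row 14 [1110]: (((1 XOR 1) OR NOT 1) XOR ((1 XOR NOT 1) XOR (NOT 1 XOR 0))) -> 1
  row 15 [1111]: (((1 XOR 1) OR NOT 1) XOR ((1 XOR NOT 1) XOR (NOT 1 XOR 1))) -> 0
Full result column, 4 rows per line (P1,P2 fixed per line; P3,P4 runs 00..11 left to right):
  rows 0-3 [P1,P2=00]: 1001  = hex 9
  rows 4-7 [P1,P2=01]: 1010  = hex A
  rows 8-11 [P1,P2=10]: 1001  = hex 9
  rows 12-15 [P1,P2=11]: 1010  = hex A
Output column (row 0 .. row 15) = 1001101010011010
Output column grouped in 4s = 1001 1010 1001 1010 = 0x9A9A
Convert to decimal digit by digit (value = value*16 + digit):
  9 -> 9
  9*16 + 10 (A) = 154
  154*16 + 9 = 2473
  2473*16 + 10 (A) = 39578
Decimal = 39578

39578


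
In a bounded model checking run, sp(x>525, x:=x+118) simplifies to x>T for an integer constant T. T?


Formula: sp(P, x:=E) = exists old_x. (x = E[old_x/x]) AND P[old_x/x] (old_x is the value of x before the assignment; eliminate old_x by solving x = E[old_x/x] for old_x)
Step 1: Precondition P: x>525, i.e. old_x > 525
Step 2: Assignment gives x = old_x + 118, so old_x = x - 118
Step 3: Substitute into P: x - 118 > 525
Step 4: Simplify: x > 525+118 = 643

643


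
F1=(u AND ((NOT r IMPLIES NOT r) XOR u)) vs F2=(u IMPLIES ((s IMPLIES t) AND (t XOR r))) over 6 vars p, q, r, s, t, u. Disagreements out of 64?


F1 = (u AND ((NOT r IMPLIES NOT r) XOR u))
F2 = (u IMPLIES ((s IMPLIES t) AND (t XOR r)))
Evaluate both on each of 64 rows (bits = p,q,r,s,t,u):
  row 0 [000000]: F1=0 F2=1 (differ) -> 1
  row 1 [000001]: F1=0 F2=0 -> 0
  row 2 [000010]: F1=0 F2=1 (differ) -> 1
  row 3 [000011]: F1=0 F2=1 (differ) -> 1
  row 4 [000100]: F1=0 F2=1 (differ) -> 1
  (every remaining row is evaluated the same way; all 64 results are listed next)
Full result column, 8 rows per line (p,q,r fixed per line; s,t,u runs 000..111 left to right):
  rows 0-7 [p,q,r=000]: 10111011  (ones: 6)
  rows 8-15 [p,q,r=001]: 11101010  (ones: 5)
  rows 16-23 [p,q,r=010]: 10111011  (ones: 6)
  rows 24-31 [p,q,r=011]: 11101010  (ones: 5)
  rows 32-39 [p,q,r=100]: 10111011  (ones: 6)
  rows 40-47 [p,q,r=101]: 11101010  (ones: 5)
  rows 48-55 [p,q,r=110]: 10111011  (ones: 6)
  rows 56-63 [p,q,r=111]: 11101010  (ones: 5)
Disagreements = 6+5+6+5+6+5+6+5 = 44

44


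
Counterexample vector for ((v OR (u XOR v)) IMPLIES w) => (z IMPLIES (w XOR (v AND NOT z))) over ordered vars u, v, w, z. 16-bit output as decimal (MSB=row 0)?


F1 = ((v OR (u XOR v)) IMPLIES w)
F2 = (z IMPLIES (w XOR (v AND NOT z)))
Counterexample to F1=>F2 is where F1=1 and F2=0.
Evaluate each row (bits = u,v,w,z, MSB first):
  row 0 [0000]: F1=1 F2=1 -> F1&~F2 -> 0
  row 1 [0001]: F1=1 F2=0 -> F1&~F2 -> 1
  row 2 [0010]: F1=1 F2=1 -> F1&~F2 -> 0
  row 3 [0011]: F1=1 F2=1 -> F1&~F2 -> 0
  row 4 [0100]: F1=0 F2=1 -> F1&~F2 -> 0
  row 5 [0101]: F1=0 F2=0 -> F1&~F2 -> 0
  row 6 [0110]: F1=1 F2=1 -> F1&~F2 -> 0
  row 7 [0111]: F1=1 F2=1 -> F1&~F2 -> 0
  row 8 [1000]: F1=0 F2=1 -> F1&~F2 -> 0
  row 9 [1001]: F1=0 F2=0 -> F1&~F2 -> 0
  row 10 [1010]: F1=1 F2=1 -> F1&~F2 -> 0
  row 11 [1011]: F1=1 F2=1 -> F1&~F2 -> 0
  row 12 [1100]: F1=0 F2=1 -> F1&~F2 -> 0
  row 13 [1101]: F1=0 F2=0 -> F1&~F2 -> 0
  row 14 [1110]: F1=1 F2=1 -> F1&~F2 -> 0
  row 15 [1111]: F1=1 F2=1 -> F1&~F2 -> 0
Full result column, 4 rows per line (u,v fixed per line; w,z runs 00..11 left to right):
  rows 0-3 [u,v=00]: 0100  = hex 4
  rows 4-7 [u,v=01]: 0000  = hex 0
  rows 8-11 [u,v=10]: 0000  = hex 0
  rows 12-15 [u,v=11]: 0000  = hex 0
Counterexample vector (row 0 .. row 15) = 0100000000000000
Output column grouped in 4s = 0100 0000 0000 0000 = 0x4000
Convert to decimal digit by digit (value = value*16 + digit):
  4 -> 4
  4*16 + 0 = 64
  64*16 + 0 = 1024
  1024*16 + 0 = 16384
Decimal = 16384

16384


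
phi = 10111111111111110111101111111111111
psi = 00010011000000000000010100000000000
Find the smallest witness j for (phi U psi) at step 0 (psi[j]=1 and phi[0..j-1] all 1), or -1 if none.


(phi U psi) at 0: need smallest j with psi[j]=1 and phi[i]=1 for all i in [0,j).
Scan from step 0:
  step 0: phi=1, psi=0 -> continue
  step 1: phi=0 -> phi-prefix broken from here
  step 3: psi=1 but phi already failed -> not a witness
  step 6: psi=1 but phi already failed -> not a witness
  step 7: psi=1 but phi already failed -> not a witness
  step 21: psi=1 but phi already failed -> not a witness
  step 23: psi=1 but phi already failed -> not a witness
  end of trace: no witness -> -1
Witness step = -1

-1


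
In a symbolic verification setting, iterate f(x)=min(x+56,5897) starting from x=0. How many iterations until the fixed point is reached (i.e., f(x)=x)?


Step 1: x=0, cap=5897, increment=56
Step 2: x grows by 56 each step until capped at 5897; fixed point is x=5897
Step 3: iterations = ceil(5897/56) = 106

106


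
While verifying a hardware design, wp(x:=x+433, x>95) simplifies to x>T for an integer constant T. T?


Formula: wp(x:=E, P) = P[E/x] (substitute E for x in postcondition)
Step 1: Postcondition: x>95
Step 2: Substitute x+433 for x: x+433>95
Step 3: Solve for x: x > 95-433 = -338

-338


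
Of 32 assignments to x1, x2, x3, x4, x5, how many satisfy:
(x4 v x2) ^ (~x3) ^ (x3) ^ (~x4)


CNF with 4 clauses over 5 vars (32 assignments).
An assignment satisfies CNF iff every clause has >=1 true literal.
Check each row (bits = x1,x2,x3,x4,x5; clause T/F shown):
  row 0 [00000]: clauses=FTFT -> 0
  row 1 [00001]: clauses=FTFT -> 0
  row 2 [00010]: clauses=TTFF -> 0
  row 3 [00011]: clauses=TTFF -> 0
  row 4 [00100]: clauses=FFTT -> 0
  row 5 [00101]: clauses=FFTT -> 0
  row 6 [00110]: clauses=TFTF -> 0
  row 7 [00111]: clauses=TFTF -> 0
  row 8 [01000]: clauses=TTFT -> 0
  row 9 [01001]: clauses=TTFT -> 0
  row 10 [01010]: clauses=TTFF -> 0
  row 11 [01011]: clauses=TTFF -> 0
  row 12 [01100]: clauses=TFTT -> 0
  row 13 [01101]: clauses=TFTT -> 0
  row 14 [01110]: clauses=TFTF -> 0
  row 15 [01111]: clauses=TFTF -> 0
  row 16 [10000]: clauses=FTFT -> 0
  row 17 [10001]: clauses=FTFT -> 0
  row 18 [10010]: clauses=TTFF -> 0
  row 19 [10011]: clauses=TTFF -> 0
  row 20 [10100]: clauses=FFTT -> 0
  row 21 [10101]: clauses=FFTT -> 0
  row 22 [10110]: clauses=TFTF -> 0
  row 23 [10111]: clauses=TFTF -> 0
  row 24 [11000]: clauses=TTFT -> 0
  row 25 [11001]: clauses=TTFT -> 0
  row 26 [11010]: clauses=TTFF -> 0
  row 27 [11011]: clauses=TTFF -> 0
  row 28 [11100]: clauses=TFTT -> 0
  row 29 [11101]: clauses=TFTT -> 0
  row 30 [11110]: clauses=TFTF -> 0
  row 31 [11111]: clauses=TFTF -> 0
Full result column, 8 rows per line (x1,x2 fixed per line; x3,x4,x5 runs 000..111 left to right):
  rows 0-7 [x1,x2=00]: 00000000  (ones: 0)
  rows 8-15 [x1,x2=01]: 00000000  (ones: 0)
  rows 16-23 [x1,x2=10]: 00000000  (ones: 0)
  rows 24-31 [x1,x2=11]: 00000000  (ones: 0)
Satisfying assignments = 0+0+0+0 = 0

0


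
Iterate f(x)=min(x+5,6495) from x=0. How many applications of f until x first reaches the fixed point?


Step 1: x=0, cap=6495, increment=5
Step 2: x grows by 5 each step until capped at 6495; fixed point is x=6495
Step 3: iterations = ceil(6495/5) = 1299

1299


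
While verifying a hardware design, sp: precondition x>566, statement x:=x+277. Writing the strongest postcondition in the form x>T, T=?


Formula: sp(P, x:=E) = exists old_x. (x = E[old_x/x]) AND P[old_x/x] (old_x is the value of x before the assignment; eliminate old_x by solving x = E[old_x/x] for old_x)
Step 1: Precondition P: x>566, i.e. old_x > 566
Step 2: Assignment gives x = old_x + 277, so old_x = x - 277
Step 3: Substitute into P: x - 277 > 566
Step 4: Simplify: x > 566+277 = 843

843


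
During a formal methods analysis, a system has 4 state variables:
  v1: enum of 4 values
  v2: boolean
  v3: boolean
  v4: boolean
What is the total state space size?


State space = product of domain sizes of all variables.
Domain sizes:
  v1 (enum of 4 values): 4
  v2 (boolean): 2
  v3 (boolean): 2
  v4 (boolean): 2
Product = 4 * 2 * 2 * 2 = 32

32


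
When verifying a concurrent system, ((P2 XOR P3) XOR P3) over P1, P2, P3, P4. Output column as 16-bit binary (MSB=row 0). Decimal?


Formula: ((P2 XOR P3) XOR P3) over P1, P2, P3, P4 (16 rows)
Evaluate each row (bits = P1,P2,P3,P4, MSB first):
  row 0 [0000]: ((0 XOR 0) XOR 0) -> 0
  row 1 [0001]: ((0 XOR 0) XOR 0) -> 0
  row 2 [0010]: ((0 XOR 1) XOR 1) -> 0
  row 3 [0011]: ((0 XOR 1) XOR 1) -> 0
  row 4 [0100]: ((1 XOR 0) XOR 0) -> 1
  row 5 [0101]: ((1 XOR 0) XOR 0) -> 1
  row 6 [0110]: ((1 XOR 1) XOR 1) -> 1
  row 7 [0111]: ((1 XOR 1) XOR 1) -> 1
  row 8 [1000]: ((0 XOR 0) XOR 0) -> 0
  row 9 [1001]: ((0 XOR 0) XOR 0) -> 0
  row 10 [1010]: ((0 XOR 1) XOR 1) -> 0
  row 11 [1011]: ((0 XOR 1) XOR 1) -> 0
  row 12 [1100]: ((1 XOR 0) XOR 0) -> 1
  row 13 [1101]: ((1 XOR 0) XOR 0) -> 1
  row 14 [1110]: ((1 XOR 1) XOR 1) -> 1
  row 15 [1111]: ((1 XOR 1) XOR 1) -> 1
Full result column, 4 rows per line (P1,P2 fixed per line; P3,P4 runs 00..11 left to right):
  rows 0-3 [P1,P2=00]: 0000  = hex 0
  rows 4-7 [P1,P2=01]: 1111  = hex F
  rows 8-11 [P1,P2=10]: 0000  = hex 0
  rows 12-15 [P1,P2=11]: 1111  = hex F
Output column (row 0 .. row 15) = 0000111100001111
Output column grouped in 4s = 0000 1111 0000 1111 = 0x0F0F
Convert to decimal digit by digit (value = value*16 + digit):
  0 -> 0
  0*16 + 15 (F) = 15
  15*16 + 0 = 240
  240*16 + 15 (F) = 3855
Decimal = 3855

3855


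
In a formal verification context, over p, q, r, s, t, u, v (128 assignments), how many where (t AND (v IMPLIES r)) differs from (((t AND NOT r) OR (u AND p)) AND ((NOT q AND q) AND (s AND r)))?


F1 = (t AND (v IMPLIES r))
F2 = (((t AND NOT r) OR (u AND p)) AND ((NOT q AND q) AND (s AND r)))
Evaluate both on each of 128 rows (bits = p,q,r,s,t,u,v):
  row 0 [0000000]: F1=0 F2=0 -> 0
  row 1 [0000001]: F1=0 F2=0 -> 0
  row 2 [0000010]: F1=0 F2=0 -> 0
  row 3 [0000011]: F1=0 F2=0 -> 0
  row 4 [0000100]: F1=1 F2=0 (differ) -> 1
  (every remaining row is evaluated the same way; all 128 results are listed next)
Full result column, 8 rows per line (p,q,r,s fixed per line; t,u,v runs 000..111 left to right):
  rows 0-7 [p,q,r,s=0000]: 00001010  (ones: 2)
  rows 8-15 [p,q,r,s=0001]: 00001010  (ones: 2)
  rows 16-23 [p,q,r,s=0010]: 00001111  (ones: 4)
  rows 24-31 [p,q,r,s=0011]: 00001111  (ones: 4)
  rows 32-39 [p,q,r,s=0100]: 00001010  (ones: 2)
  rows 40-47 [p,q,r,s=0101]: 00001010  (ones: 2)
  rows 48-55 [p,q,r,s=0110]: 00001111  (ones: 4)
  rows 56-63 [p,q,r,s=0111]: 00001111  (ones: 4)
  rows 64-71 [p,q,r,s=1000]: 00001010  (ones: 2)
  rows 72-79 [p,q,r,s=1001]: 00001010  (ones: 2)
  rows 80-87 [p,q,r,s=1010]: 00001111  (ones: 4)
  rows 88-95 [p,q,r,s=1011]: 00001111  (ones: 4)
  rows 96-103 [p,q,r,s=1100]: 00001010  (ones: 2)
  rows 104-111 [p,q,r,s=1101]: 00001010  (ones: 2)
  rows 112-119 [p,q,r,s=1110]: 00001111  (ones: 4)
  rows 120-127 [p,q,r,s=1111]: 00001111  (ones: 4)
Disagreements = 2+2+4+4+2+2+4+4+2+2+4+4+2+2+4+4 = 48

48


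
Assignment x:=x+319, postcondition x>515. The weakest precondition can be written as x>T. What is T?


Formula: wp(x:=E, P) = P[E/x] (substitute E for x in postcondition)
Step 1: Postcondition: x>515
Step 2: Substitute x+319 for x: x+319>515
Step 3: Solve for x: x > 515-319 = 196

196


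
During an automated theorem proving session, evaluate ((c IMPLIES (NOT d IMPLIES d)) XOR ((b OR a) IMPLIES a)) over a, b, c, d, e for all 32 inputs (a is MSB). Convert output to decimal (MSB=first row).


Formula: ((c IMPLIES (NOT d IMPLIES d)) XOR ((b OR a) IMPLIES a)) over a, b, c, d, e (32 rows)
Evaluate each row (bits = a,b,c,d,e, MSB first):
  row 0 [00000]: ((0 IMPLIES (NOT 0 IMPLIES 0)) XOR ((0 OR 0) IMPLIES 0)) -> 0
  row 1 [00001]: ((0 IMPLIES (NOT 0 IMPLIES 0)) XOR ((0 OR 0) IMPLIES 0)) -> 0
  row 2 [00010]: ((0 IMPLIES (NOT 1 IMPLIES 1)) XOR ((0 OR 0) IMPLIES 0)) -> 0
  row 3 [00011]: ((0 IMPLIES (NOT 1 IMPLIES 1)) XOR ((0 OR 0) IMPLIES 0)) -> 0
  row 4 [00100]: ((1 IMPLIES (NOT 0 IMPLIES 0)) XOR ((0 OR 0) IMPLIES 0)) -> 1
  row 5 [00101]: ((1 IMPLIES (NOT 0 IMPLIES 0)) XOR ((0 OR 0) IMPLIES 0)) -> 1
  row 6 [00110]: ((1 IMPLIES (NOT 1 IMPLIES 1)) XOR ((0 OR 0) IMPLIES 0)) -> 0
  row 7 [00111]: ((1 IMPLIES (NOT 1 IMPLIES 1)) XOR ((0 OR 0) IMPLIES 0)) -> 0
  row 8 [01000]: ((0 IMPLIES (NOT 0 IMPLIES 0)) XOR ((1 OR 0) IMPLIES 0)) -> 1
  row 9 [01001]: ((0 IMPLIES (NOT 0 IMPLIES 0)) XOR ((1 OR 0) IMPLIES 0)) -> 1
  row 10 [01010]: ((0 IMPLIES (NOT 1 IMPLIES 1)) XOR ((1 OR 0) IMPLIES 0)) -> 1
  row 11 [01011]: ((0 IMPLIES (NOT 1 IMPLIES 1)) XOR ((1 OR 0) IMPLIES 0)) -> 1
  row 12 [01100]: ((1 IMPLIES (NOT 0 IMPLIES 0)) XOR ((1 OR 0) IMPLIES 0)) -> 0
  row 13 [01101]: ((1 IMPLIES (NOT 0 IMPLIES 0)) XOR ((1 OR 0) IMPLIES 0)) -> 0
  row 14 [01110]: ((1 IMPLIES (NOT 1 IMPLIES 1)) XOR ((1 OR 0) IMPLIES 0)) -> 1
  row 15 [01111]: ((1 IMPLIES (NOT 1 IMPLIES 1)) XOR ((1 OR 0) IMPLIES 0)) -> 1
  row 16 [10000]: ((0 IMPLIES (NOT 0 IMPLIES 0)) XOR ((0 OR 1) IMPLIES 1)) -> 0
  row 17 [10001]: ((0 IMPLIES (NOT 0 IMPLIES 0)) XOR ((0 OR 1) IMPLIES 1)) -> 0
  row 18 [10010]: ((0 IMPLIES (NOT 1 IMPLIES 1)) XOR ((0 OR 1) IMPLIES 1)) -> 0
  row 19 [10011]: ((0 IMPLIES (NOT 1 IMPLIES 1)) XOR ((0 OR 1) IMPLIES 1)) -> 0
  row 20 [10100]: ((1 IMPLIES (NOT 0 IMPLIES 0)) XOR ((0 OR 1) IMPLIES 1)) -> 1
  row 21 [10101]: ((1 IMPLIES (NOT 0 IMPLIES 0)) XOR ((0 OR 1) IMPLIES 1)) -> 1
  row 22 [10110]: ((1 IMPLIES (NOT 1 IMPLIES 1)) XOR ((0 OR 1) IMPLIES 1)) -> 0
  row 23 [10111]: ((1 IMPLIES (NOT 1 IMPLIES 1)) XOR ((0 OR 1) IMPLIES 1)) -> 0
  row 24 [11000]: ((0 IMPLIES (NOT 0 IMPLIES 0)) XOR ((1 OR 1) IMPLIES 1)) -> 0
  row 25 [11001]: ((0 IMPLIES (NOT 0 IMPLIES 0)) XOR ((1 OR 1) IMPLIES 1)) -> 0
  row 26 [11010]: ((0 IMPLIES (NOT 1 IMPLIES 1)) XOR ((1 OR 1) IMPLIES 1)) -> 0
  row 27 [11011]: ((0 IMPLIES (NOT 1 IMPLIES 1)) XOR ((1 OR 1) IMPLIES 1)) -> 0
  row 28 [11100]: ((1 IMPLIES (NOT 0 IMPLIES 0)) XOR ((1 OR 1) IMPLIES 1)) -> 1
  row 29 [11101]: ((1 IMPLIES (NOT 0 IMPLIES 0)) XOR ((1 OR 1) IMPLIES 1)) -> 1
  row 30 [11110]: ((1 IMPLIES (NOT 1 IMPLIES 1)) XOR ((1 OR 1) IMPLIES 1)) -> 0
  row 31 [11111]: ((1 IMPLIES (NOT 1 IMPLIES 1)) XOR ((1 OR 1) IMPLIES 1)) -> 0
Full result column, 4 rows per line (a,b,c fixed per line; d,e runs 00..11 left to right):
  rows 0-3 [a,b,c=000]: 0000  = hex 0
  rows 4-7 [a,b,c=001]: 1100  = hex C
  rows 8-11 [a,b,c=010]: 1111  = hex F
  rows 12-15 [a,b,c=011]: 0011  = hex 3
  rows 16-19 [a,b,c=100]: 0000  = hex 0
  rows 20-23 [a,b,c=101]: 1100  = hex C
  rows 24-27 [a,b,c=110]: 0000  = hex 0
  rows 28-31 [a,b,c=111]: 1100  = hex C
Output column (row 0 .. row 31) = 00001100111100110000110000001100
Output column grouped in 4s = 0000 1100 1111 0011 0000 1100 0000 1100 = 0x0CF30C0C
Convert to decimal digit by digit (value = value*16 + digit):
  0 -> 0
  0*16 + 12 (C) = 12
  12*16 + 15 (F) = 207
  207*16 + 3 = 3315
  3315*16 + 0 = 53040
  53040*16 + 12 (C) = 848652
  848652*16 + 0 = 13578432
  13578432*16 + 12 (C) = 217254924
Decimal = 217254924

217254924
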